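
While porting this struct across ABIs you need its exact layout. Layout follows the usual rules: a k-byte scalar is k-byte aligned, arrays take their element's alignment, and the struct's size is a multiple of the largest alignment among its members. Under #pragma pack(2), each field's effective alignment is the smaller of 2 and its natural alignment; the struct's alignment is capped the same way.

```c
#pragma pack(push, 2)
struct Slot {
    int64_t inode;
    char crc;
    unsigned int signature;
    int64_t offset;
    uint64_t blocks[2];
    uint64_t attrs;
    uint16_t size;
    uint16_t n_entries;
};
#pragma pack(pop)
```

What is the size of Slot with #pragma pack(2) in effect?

50

0..8  inode  (8B, 2-aligned)
8..9  crc  (1B, 1-aligned)
9..10  -- padding (1B)
10..14  signature  (4B, 2-aligned)
14..22  offset  (8B, 2-aligned)
22..38  blocks  (16B, 2-aligned)
38..46  attrs  (8B, 2-aligned)
46..48  size  (2B, 2-aligned)
48..50  n_entries  (2B, 2-aligned)
sizeof = 50, alignof = 2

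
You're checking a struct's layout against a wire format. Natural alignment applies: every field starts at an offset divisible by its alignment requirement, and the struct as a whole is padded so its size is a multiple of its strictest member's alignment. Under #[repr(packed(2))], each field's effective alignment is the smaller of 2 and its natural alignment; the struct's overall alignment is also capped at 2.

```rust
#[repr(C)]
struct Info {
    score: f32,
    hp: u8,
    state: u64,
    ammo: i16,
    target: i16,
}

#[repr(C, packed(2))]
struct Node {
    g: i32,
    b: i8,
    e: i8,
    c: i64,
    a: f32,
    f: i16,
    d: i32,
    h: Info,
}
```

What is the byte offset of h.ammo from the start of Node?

Info: score at 0 (size 4, align 4) → ends 4; hp at 4 (size 1, align 1) → ends 5; pad 3 to align 8 for state; state at 8 (size 8, align 8) → ends 16; ammo at 16 (size 2, align 2) → ends 18; target at 18 (size 2, align 2) → ends 20; tail pad 4 to reach multiple of 8; total 24 bytes, alignment 8
g at 0 (size 4, align 2) → ends 4
b at 4 (size 1, align 1) → ends 5
e at 5 (size 1, align 1) → ends 6
c at 6 (size 8, align 2) → ends 14
a at 14 (size 4, align 2) → ends 18
f at 18 (size 2, align 2) → ends 20
d at 20 (size 4, align 2) → ends 24
h at 24 (size 24, align 2) → ends 48
within Info: ammo at 16
24 + 16 = 40

40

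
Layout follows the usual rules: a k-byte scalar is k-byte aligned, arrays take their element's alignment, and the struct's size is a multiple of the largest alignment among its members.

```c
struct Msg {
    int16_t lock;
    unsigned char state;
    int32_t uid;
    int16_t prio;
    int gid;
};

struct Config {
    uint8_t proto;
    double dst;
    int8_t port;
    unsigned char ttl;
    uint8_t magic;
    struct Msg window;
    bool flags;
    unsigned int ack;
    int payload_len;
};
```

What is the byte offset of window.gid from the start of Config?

32

Msg: @0: lock [2B, align 2] → 2; @2: state [1B, align 1] → 3; +1 pad (align 4); @4: uid [4B, align 4] → 8; @8: prio [2B, align 2] → 10; +2 pad (align 4); @12: gid [4B, align 4] → 16; size 16, align 4
@0: proto [1B, align 1] → 1
+7 pad (align 8)
@8: dst [8B, align 8] → 16
@16: port [1B, align 1] → 17
@17: ttl [1B, align 1] → 18
@18: magic [1B, align 1] → 19
+1 pad (align 4)
@20: window [16B, align 4] → 36
within Msg: gid at 12
20 + 12 = 32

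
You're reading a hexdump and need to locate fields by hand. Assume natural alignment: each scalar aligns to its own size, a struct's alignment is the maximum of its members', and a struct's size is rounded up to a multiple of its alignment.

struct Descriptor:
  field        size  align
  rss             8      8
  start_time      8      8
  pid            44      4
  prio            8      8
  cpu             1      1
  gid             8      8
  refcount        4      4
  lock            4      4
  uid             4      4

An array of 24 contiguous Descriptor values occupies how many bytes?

@0: rss [8B, align 8] → 8
@8: start_time [8B, align 8] → 16
@16: pid [44B, align 4] → 60
+4 pad (align 8)
@64: prio [8B, align 8] → 72
@72: cpu [1B, align 1] → 73
+7 pad (align 8)
@80: gid [8B, align 8] → 88
@88: refcount [4B, align 4] → 92
@92: lock [4B, align 4] → 96
@96: uid [4B, align 4] → 100
+4 tail pad (align 8)
size 104, align 8
array of 24: 24 × 104 = 2496

2496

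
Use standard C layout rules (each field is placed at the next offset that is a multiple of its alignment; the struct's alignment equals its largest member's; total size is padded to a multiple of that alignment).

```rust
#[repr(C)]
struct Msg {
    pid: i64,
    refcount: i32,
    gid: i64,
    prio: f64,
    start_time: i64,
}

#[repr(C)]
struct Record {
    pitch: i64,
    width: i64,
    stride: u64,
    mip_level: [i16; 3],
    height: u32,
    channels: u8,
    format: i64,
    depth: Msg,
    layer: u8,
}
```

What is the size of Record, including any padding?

Msg: pid at 0 (size 8, align 8) → ends 8; refcount at 8 (size 4, align 4) → ends 12; pad 4 to align 8 for gid; gid at 16 (size 8, align 8) → ends 24; prio at 24 (size 8, align 8) → ends 32; start_time at 32 (size 8, align 8) → ends 40; total 40 bytes, alignment 8
pitch at 0 (size 8, align 8) → ends 8
width at 8 (size 8, align 8) → ends 16
stride at 16 (size 8, align 8) → ends 24
mip_level at 24 (size 6, align 2) → ends 30
pad 2 to align 4 for height
height at 32 (size 4, align 4) → ends 36
channels at 36 (size 1, align 1) → ends 37
pad 3 to align 8 for format
format at 40 (size 8, align 8) → ends 48
depth at 48 (size 40, align 8) → ends 88
layer at 88 (size 1, align 1) → ends 89
tail pad 7 to reach multiple of 8
total 96 bytes, alignment 8

96 bytes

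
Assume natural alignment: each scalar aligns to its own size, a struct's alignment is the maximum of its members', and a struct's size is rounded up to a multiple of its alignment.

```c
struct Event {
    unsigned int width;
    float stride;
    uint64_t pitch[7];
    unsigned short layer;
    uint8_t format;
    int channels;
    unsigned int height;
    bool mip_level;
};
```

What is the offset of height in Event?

72

@0: width [4B, align 4] → 4
@4: stride [4B, align 4] → 8
@8: pitch [56B, align 8] → 64
@64: layer [2B, align 2] → 66
@66: format [1B, align 1] → 67
+1 pad (align 4)
@68: channels [4B, align 4] → 72
@72: height [4B, align 4] → 76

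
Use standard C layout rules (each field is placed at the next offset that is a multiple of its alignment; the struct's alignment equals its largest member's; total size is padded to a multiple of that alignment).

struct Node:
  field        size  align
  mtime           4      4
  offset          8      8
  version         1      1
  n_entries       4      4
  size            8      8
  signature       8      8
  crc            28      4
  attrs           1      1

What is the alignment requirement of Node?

8

member alignments: mtime=4, offset=8, version=1, n_entries=4, size=8, signature=8, crc=4, attrs=1
max = 8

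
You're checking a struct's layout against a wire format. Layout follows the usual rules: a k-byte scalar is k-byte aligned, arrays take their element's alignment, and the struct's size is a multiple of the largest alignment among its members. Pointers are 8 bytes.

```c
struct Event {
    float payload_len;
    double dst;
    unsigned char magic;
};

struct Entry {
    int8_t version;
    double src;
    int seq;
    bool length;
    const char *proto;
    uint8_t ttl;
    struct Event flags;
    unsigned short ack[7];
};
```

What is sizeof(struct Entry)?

80 bytes

Event: 0..4  payload_len  (4B, 4-aligned); 4..8  -- padding (4B); 8..16  dst  (8B, 8-aligned); 16..17  magic  (1B, 1-aligned); 17..24  -- tail padding (7B); sizeof = 24, alignof = 8
0..1  version  (1B, 1-aligned)
1..8  -- padding (7B)
8..16  src  (8B, 8-aligned)
16..20  seq  (4B, 4-aligned)
20..21  length  (1B, 1-aligned)
21..24  -- padding (3B)
24..32  proto  (8B, 8-aligned)
32..33  ttl  (1B, 1-aligned)
33..40  -- padding (7B)
40..64  flags  (24B, 8-aligned)
64..78  ack  (14B, 2-aligned)
78..80  -- tail padding (2B)
sizeof = 80, alignof = 8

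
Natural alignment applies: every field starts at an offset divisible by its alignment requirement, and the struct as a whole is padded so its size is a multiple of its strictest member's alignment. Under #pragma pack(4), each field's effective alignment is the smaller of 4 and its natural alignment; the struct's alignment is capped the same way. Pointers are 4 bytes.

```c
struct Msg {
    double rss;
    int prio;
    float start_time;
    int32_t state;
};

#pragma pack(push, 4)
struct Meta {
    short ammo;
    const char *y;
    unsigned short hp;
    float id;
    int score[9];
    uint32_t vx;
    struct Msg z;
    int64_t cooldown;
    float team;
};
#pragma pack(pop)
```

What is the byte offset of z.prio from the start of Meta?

Msg: 0..8  rss  (8B, 8-aligned); 8..12  prio  (4B, 4-aligned); 12..16  start_time  (4B, 4-aligned); 16..20  state  (4B, 4-aligned); 20..24  -- tail padding (4B); sizeof = 24, alignof = 8
0..2  ammo  (2B, 2-aligned)
2..4  -- padding (2B)
4..8  y  (4B, 4-aligned)
8..10  hp  (2B, 2-aligned)
10..12  -- padding (2B)
12..16  id  (4B, 4-aligned)
16..52  score  (36B, 4-aligned)
52..56  vx  (4B, 4-aligned)
56..80  z  (24B, 4-aligned)
within Msg: prio at 8
56 + 8 = 64

64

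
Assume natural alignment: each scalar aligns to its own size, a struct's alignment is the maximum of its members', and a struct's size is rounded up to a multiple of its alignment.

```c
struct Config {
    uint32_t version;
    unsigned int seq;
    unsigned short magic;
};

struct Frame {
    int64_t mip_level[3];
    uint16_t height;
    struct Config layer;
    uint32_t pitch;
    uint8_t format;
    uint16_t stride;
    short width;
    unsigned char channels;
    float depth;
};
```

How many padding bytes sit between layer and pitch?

Config: 0..4  version  (4B, 4-aligned); 4..8  seq  (4B, 4-aligned); 8..10  magic  (2B, 2-aligned); 10..12  -- tail padding (2B); sizeof = 12, alignof = 4
0..24  mip_level  (24B, 8-aligned)
24..26  height  (2B, 2-aligned)
26..28  -- padding (2B)
28..40  layer  (12B, 4-aligned)
40..44  pitch  (4B, 4-aligned)

0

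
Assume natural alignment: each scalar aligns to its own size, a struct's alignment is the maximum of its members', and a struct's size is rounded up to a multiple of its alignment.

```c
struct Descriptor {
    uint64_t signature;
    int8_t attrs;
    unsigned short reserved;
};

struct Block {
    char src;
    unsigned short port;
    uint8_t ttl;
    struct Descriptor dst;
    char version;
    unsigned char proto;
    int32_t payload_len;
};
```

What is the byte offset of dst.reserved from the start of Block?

18

Descriptor: signature at 0 (size 8, align 8) → ends 8; attrs at 8 (size 1, align 1) → ends 9; pad 1 to align 2 for reserved; reserved at 10 (size 2, align 2) → ends 12; tail pad 4 to reach multiple of 8; total 16 bytes, alignment 8
src at 0 (size 1, align 1) → ends 1
pad 1 to align 2 for port
port at 2 (size 2, align 2) → ends 4
ttl at 4 (size 1, align 1) → ends 5
pad 3 to align 8 for dst
dst at 8 (size 16, align 8) → ends 24
within Descriptor: reserved at 10
8 + 10 = 18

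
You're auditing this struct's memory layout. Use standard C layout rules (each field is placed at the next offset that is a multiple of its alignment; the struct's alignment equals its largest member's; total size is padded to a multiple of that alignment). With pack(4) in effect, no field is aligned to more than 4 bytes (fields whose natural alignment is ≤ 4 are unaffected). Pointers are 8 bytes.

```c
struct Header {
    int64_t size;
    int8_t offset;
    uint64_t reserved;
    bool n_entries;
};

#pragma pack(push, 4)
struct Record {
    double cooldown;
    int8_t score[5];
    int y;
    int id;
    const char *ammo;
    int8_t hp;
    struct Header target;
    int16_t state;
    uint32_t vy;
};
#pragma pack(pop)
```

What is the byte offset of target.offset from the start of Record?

Header: @0: size [8B, align 8] → 8; @8: offset [1B, align 1] → 9; +7 pad (align 8); @16: reserved [8B, align 8] → 24; @24: n_entries [1B, align 1] → 25; +7 tail pad (align 8); size 32, align 8
@0: cooldown [8B, align 4] → 8
@8: score [5B, align 1] → 13
+3 pad (align 4)
@16: y [4B, align 4] → 20
@20: id [4B, align 4] → 24
@24: ammo [8B, align 4] → 32
@32: hp [1B, align 1] → 33
+3 pad (align 4)
@36: target [32B, align 4] → 68
within Header: offset at 8
36 + 8 = 44

44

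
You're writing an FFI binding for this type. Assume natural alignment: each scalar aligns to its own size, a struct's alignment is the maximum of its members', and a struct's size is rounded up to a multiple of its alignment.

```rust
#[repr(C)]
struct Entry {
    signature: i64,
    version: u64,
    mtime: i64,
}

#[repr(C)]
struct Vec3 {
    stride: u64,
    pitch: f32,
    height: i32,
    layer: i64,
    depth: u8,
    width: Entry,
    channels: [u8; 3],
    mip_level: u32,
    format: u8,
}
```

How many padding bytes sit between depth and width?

Entry: @0: signature [8B, align 8] → 8; @8: version [8B, align 8] → 16; @16: mtime [8B, align 8] → 24; size 24, align 8
@0: stride [8B, align 8] → 8
@8: pitch [4B, align 4] → 12
@12: height [4B, align 4] → 16
@16: layer [8B, align 8] → 24
@24: depth [1B, align 1] → 25
+7 pad (align 8)
@32: width [24B, align 8] → 56

7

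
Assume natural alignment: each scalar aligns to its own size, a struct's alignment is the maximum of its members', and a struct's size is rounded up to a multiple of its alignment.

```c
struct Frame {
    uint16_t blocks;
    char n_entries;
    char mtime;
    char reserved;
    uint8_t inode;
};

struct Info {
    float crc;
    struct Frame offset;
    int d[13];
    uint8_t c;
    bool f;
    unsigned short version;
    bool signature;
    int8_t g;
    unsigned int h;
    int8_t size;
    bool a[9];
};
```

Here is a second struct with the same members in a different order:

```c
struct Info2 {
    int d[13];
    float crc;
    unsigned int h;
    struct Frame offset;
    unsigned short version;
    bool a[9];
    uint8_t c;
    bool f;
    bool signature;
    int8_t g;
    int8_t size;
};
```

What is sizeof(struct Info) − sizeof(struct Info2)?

Frame: blocks at 0 (size 2, align 2) → ends 2; n_entries at 2 (size 1, align 1) → ends 3; mtime at 3 (size 1, align 1) → ends 4; reserved at 4 (size 1, align 1) → ends 5; inode at 5 (size 1, align 1) → ends 6; total 6 bytes, alignment 2
crc at 0 (size 4, align 4) → ends 4
offset at 4 (size 6, align 2) → ends 10
pad 2 to align 4 for d
d at 12 (size 52, align 4) → ends 64
c at 64 (size 1, align 1) → ends 65
f at 65 (size 1, align 1) → ends 66
version at 66 (size 2, align 2) → ends 68
signature at 68 (size 1, align 1) → ends 69
g at 69 (size 1, align 1) → ends 70
pad 2 to align 4 for h
h at 72 (size 4, align 4) → ends 76
size at 76 (size 1, align 1) → ends 77
a at 77 (size 9, align 1) → ends 86
tail pad 2 to reach multiple of 4
total 88 bytes, alignment 4
— Info2 —
d at 0 (size 52, align 4) → ends 52
crc at 52 (size 4, align 4) → ends 56
h at 56 (size 4, align 4) → ends 60
offset at 60 (size 6, align 2) → ends 66
version at 66 (size 2, align 2) → ends 68
a at 68 (size 9, align 1) → ends 77
c at 77 (size 1, align 1) → ends 78
f at 78 (size 1, align 1) → ends 79
signature at 79 (size 1, align 1) → ends 80
g at 80 (size 1, align 1) → ends 81
size at 81 (size 1, align 1) → ends 82
tail pad 2 to reach multiple of 4
total 84 bytes, alignment 4
88 − 84 = 4

4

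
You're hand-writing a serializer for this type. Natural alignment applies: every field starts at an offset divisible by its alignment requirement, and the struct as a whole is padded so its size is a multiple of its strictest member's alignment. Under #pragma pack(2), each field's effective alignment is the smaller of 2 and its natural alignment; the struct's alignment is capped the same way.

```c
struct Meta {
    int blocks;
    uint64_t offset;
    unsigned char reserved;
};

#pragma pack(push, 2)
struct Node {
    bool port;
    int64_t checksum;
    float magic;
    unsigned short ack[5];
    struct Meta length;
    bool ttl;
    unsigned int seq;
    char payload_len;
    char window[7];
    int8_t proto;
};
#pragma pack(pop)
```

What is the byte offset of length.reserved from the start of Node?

Meta: @0: blocks [4B, align 4] → 4; +4 pad (align 8); @8: offset [8B, align 8] → 16; @16: reserved [1B, align 1] → 17; +7 tail pad (align 8); size 24, align 8
@0: port [1B, align 1] → 1
+1 pad (align 2)
@2: checksum [8B, align 2] → 10
@10: magic [4B, align 2] → 14
@14: ack [10B, align 2] → 24
@24: length [24B, align 2] → 48
within Meta: reserved at 16
24 + 16 = 40

40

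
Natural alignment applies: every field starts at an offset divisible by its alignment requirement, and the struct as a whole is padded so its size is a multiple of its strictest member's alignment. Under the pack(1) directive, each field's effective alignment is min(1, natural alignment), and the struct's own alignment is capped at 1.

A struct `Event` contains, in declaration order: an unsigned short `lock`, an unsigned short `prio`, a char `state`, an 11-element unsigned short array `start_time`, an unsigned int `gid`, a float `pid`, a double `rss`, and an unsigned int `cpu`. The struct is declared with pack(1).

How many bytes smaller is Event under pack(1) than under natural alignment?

natural layout:
  lock at 0 (size 2, align 2) → ends 2
  prio at 2 (size 2, align 2) → ends 4
  state at 4 (size 1, align 1) → ends 5
  pad 1 to align 2 for start_time
  start_time at 6 (size 22, align 2) → ends 28
  gid at 28 (size 4, align 4) → ends 32
  pid at 32 (size 4, align 4) → ends 36
  pad 4 to align 8 for rss
  rss at 40 (size 8, align 8) → ends 48
  cpu at 48 (size 4, align 4) → ends 52
  tail pad 4 to reach multiple of 8
  total 56 bytes, alignment 8
packed(1) layout:
  lock at 0 (size 2, align 1) → ends 2
  prio at 2 (size 2, align 1) → ends 4
  state at 4 (size 1, align 1) → ends 5
  start_time at 5 (size 22, align 1) → ends 27
  gid at 27 (size 4, align 1) → ends 31
  pid at 31 (size 4, align 1) → ends 35
  rss at 35 (size 8, align 1) → ends 43
  cpu at 43 (size 4, align 1) → ends 47
  total 47 bytes, alignment 1
56 − 47 = 9

9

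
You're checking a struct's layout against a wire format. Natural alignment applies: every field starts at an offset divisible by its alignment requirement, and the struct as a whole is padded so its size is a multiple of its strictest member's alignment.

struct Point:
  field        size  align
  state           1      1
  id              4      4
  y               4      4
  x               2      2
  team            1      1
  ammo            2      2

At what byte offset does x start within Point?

state at 0 (size 1, align 1) → ends 1
pad 3 to align 4 for id
id at 4 (size 4, align 4) → ends 8
y at 8 (size 4, align 4) → ends 12
x at 12 (size 2, align 2) → ends 14

12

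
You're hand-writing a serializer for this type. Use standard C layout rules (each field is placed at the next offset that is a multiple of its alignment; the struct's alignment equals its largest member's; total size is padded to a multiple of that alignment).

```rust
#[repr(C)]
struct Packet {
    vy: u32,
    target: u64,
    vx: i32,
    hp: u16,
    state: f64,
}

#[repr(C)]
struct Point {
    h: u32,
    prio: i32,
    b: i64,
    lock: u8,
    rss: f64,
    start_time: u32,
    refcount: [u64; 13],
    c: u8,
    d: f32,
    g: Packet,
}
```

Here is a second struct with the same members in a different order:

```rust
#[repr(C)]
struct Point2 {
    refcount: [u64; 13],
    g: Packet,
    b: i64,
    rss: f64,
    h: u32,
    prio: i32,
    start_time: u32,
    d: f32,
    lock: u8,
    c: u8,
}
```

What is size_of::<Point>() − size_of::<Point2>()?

8

Packet: vy at 0 (size 4, align 4) → ends 4; pad 4 to align 8 for target; target at 8 (size 8, align 8) → ends 16; vx at 16 (size 4, align 4) → ends 20; hp at 20 (size 2, align 2) → ends 22; pad 2 to align 8 for state; state at 24 (size 8, align 8) → ends 32; total 32 bytes, alignment 8
h at 0 (size 4, align 4) → ends 4
prio at 4 (size 4, align 4) → ends 8
b at 8 (size 8, align 8) → ends 16
lock at 16 (size 1, align 1) → ends 17
pad 7 to align 8 for rss
rss at 24 (size 8, align 8) → ends 32
start_time at 32 (size 4, align 4) → ends 36
pad 4 to align 8 for refcount
refcount at 40 (size 104, align 8) → ends 144
c at 144 (size 1, align 1) → ends 145
pad 3 to align 4 for d
d at 148 (size 4, align 4) → ends 152
g at 152 (size 32, align 8) → ends 184
total 184 bytes, alignment 8
— Point2 —
refcount at 0 (size 104, align 8) → ends 104
g at 104 (size 32, align 8) → ends 136
b at 136 (size 8, align 8) → ends 144
rss at 144 (size 8, align 8) → ends 152
h at 152 (size 4, align 4) → ends 156
prio at 156 (size 4, align 4) → ends 160
start_time at 160 (size 4, align 4) → ends 164
d at 164 (size 4, align 4) → ends 168
lock at 168 (size 1, align 1) → ends 169
c at 169 (size 1, align 1) → ends 170
tail pad 6 to reach multiple of 8
total 176 bytes, alignment 8
184 − 176 = 8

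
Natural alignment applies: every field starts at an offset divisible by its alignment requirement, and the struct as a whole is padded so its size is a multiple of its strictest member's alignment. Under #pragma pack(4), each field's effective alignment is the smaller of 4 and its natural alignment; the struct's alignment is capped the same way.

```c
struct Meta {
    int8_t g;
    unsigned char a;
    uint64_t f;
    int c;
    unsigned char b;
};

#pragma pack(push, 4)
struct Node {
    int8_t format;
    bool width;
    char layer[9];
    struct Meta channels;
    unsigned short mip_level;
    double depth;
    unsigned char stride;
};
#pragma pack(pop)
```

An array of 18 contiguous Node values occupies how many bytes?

Meta: g at 0 (size 1, align 1) → ends 1; a at 1 (size 1, align 1) → ends 2; pad 6 to align 8 for f; f at 8 (size 8, align 8) → ends 16; c at 16 (size 4, align 4) → ends 20; b at 20 (size 1, align 1) → ends 21; tail pad 3 to reach multiple of 8; total 24 bytes, alignment 8
format at 0 (size 1, align 1) → ends 1
width at 1 (size 1, align 1) → ends 2
layer at 2 (size 9, align 1) → ends 11
pad 1 to align 4 for channels
channels at 12 (size 24, align 4) → ends 36
mip_level at 36 (size 2, align 2) → ends 38
pad 2 to align 4 for depth
depth at 40 (size 8, align 4) → ends 48
stride at 48 (size 1, align 1) → ends 49
tail pad 3 to reach multiple of 4
total 52 bytes, alignment 4
array of 18: 18 × 52 = 936

936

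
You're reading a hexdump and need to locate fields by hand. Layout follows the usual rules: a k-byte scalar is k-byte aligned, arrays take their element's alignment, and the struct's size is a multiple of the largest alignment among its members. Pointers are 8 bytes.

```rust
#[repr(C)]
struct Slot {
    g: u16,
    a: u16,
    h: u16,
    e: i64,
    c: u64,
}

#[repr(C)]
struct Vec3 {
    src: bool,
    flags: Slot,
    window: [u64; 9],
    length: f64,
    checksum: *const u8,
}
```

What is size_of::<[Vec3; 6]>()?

Slot: g at 0 (size 2, align 2) → ends 2; a at 2 (size 2, align 2) → ends 4; h at 4 (size 2, align 2) → ends 6; pad 2 to align 8 for e; e at 8 (size 8, align 8) → ends 16; c at 16 (size 8, align 8) → ends 24; total 24 bytes, alignment 8
src at 0 (size 1, align 1) → ends 1
pad 7 to align 8 for flags
flags at 8 (size 24, align 8) → ends 32
window at 32 (size 72, align 8) → ends 104
length at 104 (size 8, align 8) → ends 112
checksum at 112 (size 8, align 8) → ends 120
total 120 bytes, alignment 8
array of 6: 6 × 120 = 720

720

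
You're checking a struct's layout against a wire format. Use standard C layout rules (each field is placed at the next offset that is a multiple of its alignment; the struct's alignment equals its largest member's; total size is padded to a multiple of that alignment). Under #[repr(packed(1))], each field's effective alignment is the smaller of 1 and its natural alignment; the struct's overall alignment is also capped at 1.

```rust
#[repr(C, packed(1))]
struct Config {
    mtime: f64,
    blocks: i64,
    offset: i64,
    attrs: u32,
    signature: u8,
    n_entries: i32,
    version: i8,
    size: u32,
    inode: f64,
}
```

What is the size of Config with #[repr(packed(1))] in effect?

0..8  mtime  (8B, 1-aligned)
8..16  blocks  (8B, 1-aligned)
16..24  offset  (8B, 1-aligned)
24..28  attrs  (4B, 1-aligned)
28..29  signature  (1B, 1-aligned)
29..33  n_entries  (4B, 1-aligned)
33..34  version  (1B, 1-aligned)
34..38  size  (4B, 1-aligned)
38..46  inode  (8B, 1-aligned)
sizeof = 46, alignof = 1

46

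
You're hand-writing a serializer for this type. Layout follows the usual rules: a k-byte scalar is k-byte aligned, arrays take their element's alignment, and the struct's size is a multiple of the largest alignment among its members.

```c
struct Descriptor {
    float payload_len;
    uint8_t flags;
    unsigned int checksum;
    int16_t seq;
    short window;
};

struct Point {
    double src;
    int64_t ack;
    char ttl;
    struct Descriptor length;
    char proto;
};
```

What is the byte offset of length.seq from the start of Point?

Descriptor: @0: payload_len [4B, align 4] → 4; @4: flags [1B, align 1] → 5; +3 pad (align 4); @8: checksum [4B, align 4] → 12; @12: seq [2B, align 2] → 14; @14: window [2B, align 2] → 16; size 16, align 4
@0: src [8B, align 8] → 8
@8: ack [8B, align 8] → 16
@16: ttl [1B, align 1] → 17
+3 pad (align 4)
@20: length [16B, align 4] → 36
within Descriptor: seq at 12
20 + 12 = 32

32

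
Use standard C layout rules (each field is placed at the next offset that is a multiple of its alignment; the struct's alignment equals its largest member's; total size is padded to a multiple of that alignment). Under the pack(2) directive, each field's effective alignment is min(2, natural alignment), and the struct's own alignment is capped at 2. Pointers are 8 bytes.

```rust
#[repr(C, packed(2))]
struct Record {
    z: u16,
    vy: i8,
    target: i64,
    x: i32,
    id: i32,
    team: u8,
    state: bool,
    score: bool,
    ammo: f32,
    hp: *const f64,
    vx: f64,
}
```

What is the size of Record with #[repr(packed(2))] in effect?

44

@0: z [2B, align 2] → 2
@2: vy [1B, align 1] → 3
+1 pad (align 2)
@4: target [8B, align 2] → 12
@12: x [4B, align 2] → 16
@16: id [4B, align 2] → 20
@20: team [1B, align 1] → 21
@21: state [1B, align 1] → 22
@22: score [1B, align 1] → 23
+1 pad (align 2)
@24: ammo [4B, align 2] → 28
@28: hp [8B, align 2] → 36
@36: vx [8B, align 2] → 44
size 44, align 2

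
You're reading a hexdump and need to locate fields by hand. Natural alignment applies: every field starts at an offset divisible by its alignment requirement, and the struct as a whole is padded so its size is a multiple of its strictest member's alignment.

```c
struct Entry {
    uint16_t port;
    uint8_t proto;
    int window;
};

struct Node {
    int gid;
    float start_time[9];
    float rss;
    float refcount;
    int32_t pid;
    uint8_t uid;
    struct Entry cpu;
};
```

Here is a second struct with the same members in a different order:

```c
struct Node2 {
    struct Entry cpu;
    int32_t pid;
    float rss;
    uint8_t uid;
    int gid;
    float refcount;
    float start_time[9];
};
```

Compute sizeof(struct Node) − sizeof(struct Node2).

0

Entry: port at 0 (size 2, align 2) → ends 2; proto at 2 (size 1, align 1) → ends 3; pad 1 to align 4 for window; window at 4 (size 4, align 4) → ends 8; total 8 bytes, alignment 4
gid at 0 (size 4, align 4) → ends 4
start_time at 4 (size 36, align 4) → ends 40
rss at 40 (size 4, align 4) → ends 44
refcount at 44 (size 4, align 4) → ends 48
pid at 48 (size 4, align 4) → ends 52
uid at 52 (size 1, align 1) → ends 53
pad 3 to align 4 for cpu
cpu at 56 (size 8, align 4) → ends 64
total 64 bytes, alignment 4
— Node2 —
cpu at 0 (size 8, align 4) → ends 8
pid at 8 (size 4, align 4) → ends 12
rss at 12 (size 4, align 4) → ends 16
uid at 16 (size 1, align 1) → ends 17
pad 3 to align 4 for gid
gid at 20 (size 4, align 4) → ends 24
refcount at 24 (size 4, align 4) → ends 28
start_time at 28 (size 36, align 4) → ends 64
total 64 bytes, alignment 4
64 − 64 = 0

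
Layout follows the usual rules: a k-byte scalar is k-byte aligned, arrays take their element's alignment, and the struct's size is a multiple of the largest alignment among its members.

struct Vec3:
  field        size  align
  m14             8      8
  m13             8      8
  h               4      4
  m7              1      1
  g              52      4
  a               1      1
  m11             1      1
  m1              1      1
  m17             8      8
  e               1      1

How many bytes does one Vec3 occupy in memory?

96 bytes

m14 at 0 (size 8, align 8) → ends 8
m13 at 8 (size 8, align 8) → ends 16
h at 16 (size 4, align 4) → ends 20
m7 at 20 (size 1, align 1) → ends 21
pad 3 to align 4 for g
g at 24 (size 52, align 4) → ends 76
a at 76 (size 1, align 1) → ends 77
m11 at 77 (size 1, align 1) → ends 78
m1 at 78 (size 1, align 1) → ends 79
pad 1 to align 8 for m17
m17 at 80 (size 8, align 8) → ends 88
e at 88 (size 1, align 1) → ends 89
tail pad 7 to reach multiple of 8
total 96 bytes, alignment 8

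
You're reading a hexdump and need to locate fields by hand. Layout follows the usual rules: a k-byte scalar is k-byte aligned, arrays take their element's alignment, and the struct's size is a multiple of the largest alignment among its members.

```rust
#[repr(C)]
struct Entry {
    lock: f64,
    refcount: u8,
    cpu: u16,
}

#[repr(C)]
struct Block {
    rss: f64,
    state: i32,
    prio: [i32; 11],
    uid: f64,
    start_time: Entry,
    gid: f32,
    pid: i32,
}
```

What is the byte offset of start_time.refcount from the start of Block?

Entry: 0..8  lock  (8B, 8-aligned); 8..9  refcount  (1B, 1-aligned); 9..10  -- padding (1B); 10..12  cpu  (2B, 2-aligned); 12..16  -- tail padding (4B); sizeof = 16, alignof = 8
0..8  rss  (8B, 8-aligned)
8..12  state  (4B, 4-aligned)
12..56  prio  (44B, 4-aligned)
56..64  uid  (8B, 8-aligned)
64..80  start_time  (16B, 8-aligned)
within Entry: refcount at 8
64 + 8 = 72

72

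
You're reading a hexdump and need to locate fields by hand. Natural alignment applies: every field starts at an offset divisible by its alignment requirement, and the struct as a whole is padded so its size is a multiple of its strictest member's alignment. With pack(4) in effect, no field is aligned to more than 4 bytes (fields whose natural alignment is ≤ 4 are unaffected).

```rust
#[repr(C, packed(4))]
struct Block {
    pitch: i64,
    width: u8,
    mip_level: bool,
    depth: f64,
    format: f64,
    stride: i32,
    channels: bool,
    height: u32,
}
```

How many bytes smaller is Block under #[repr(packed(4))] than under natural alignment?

8

natural layout:
  @0: pitch [8B, align 8] → 8
  @8: width [1B, align 1] → 9
  @9: mip_level [1B, align 1] → 10
  +6 pad (align 8)
  @16: depth [8B, align 8] → 24
  @24: format [8B, align 8] → 32
  @32: stride [4B, align 4] → 36
  @36: channels [1B, align 1] → 37
  +3 pad (align 4)
  @40: height [4B, align 4] → 44
  +4 tail pad (align 8)
  size 48, align 8
packed(4) layout:
  @0: pitch [8B, align 4] → 8
  @8: width [1B, align 1] → 9
  @9: mip_level [1B, align 1] → 10
  +2 pad (align 4)
  @12: depth [8B, align 4] → 20
  @20: format [8B, align 4] → 28
  @28: stride [4B, align 4] → 32
  @32: channels [1B, align 1] → 33
  +3 pad (align 4)
  @36: height [4B, align 4] → 40
  size 40, align 4
48 − 40 = 8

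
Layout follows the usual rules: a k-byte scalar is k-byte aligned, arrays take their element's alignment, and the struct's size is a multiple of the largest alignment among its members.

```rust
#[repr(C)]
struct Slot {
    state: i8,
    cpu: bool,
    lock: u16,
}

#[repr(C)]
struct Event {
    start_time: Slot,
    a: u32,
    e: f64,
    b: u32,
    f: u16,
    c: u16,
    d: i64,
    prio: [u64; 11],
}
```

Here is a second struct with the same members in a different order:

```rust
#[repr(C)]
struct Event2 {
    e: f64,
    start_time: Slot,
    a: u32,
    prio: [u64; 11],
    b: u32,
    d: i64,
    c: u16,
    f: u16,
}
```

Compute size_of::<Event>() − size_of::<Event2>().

-8

Slot: state at 0 (size 1, align 1) → ends 1; cpu at 1 (size 1, align 1) → ends 2; lock at 2 (size 2, align 2) → ends 4; total 4 bytes, alignment 2
start_time at 0 (size 4, align 2) → ends 4
a at 4 (size 4, align 4) → ends 8
e at 8 (size 8, align 8) → ends 16
b at 16 (size 4, align 4) → ends 20
f at 20 (size 2, align 2) → ends 22
c at 22 (size 2, align 2) → ends 24
d at 24 (size 8, align 8) → ends 32
prio at 32 (size 88, align 8) → ends 120
total 120 bytes, alignment 8
— Event2 —
e at 0 (size 8, align 8) → ends 8
start_time at 8 (size 4, align 2) → ends 12
a at 12 (size 4, align 4) → ends 16
prio at 16 (size 88, align 8) → ends 104
b at 104 (size 4, align 4) → ends 108
pad 4 to align 8 for d
d at 112 (size 8, align 8) → ends 120
c at 120 (size 2, align 2) → ends 122
f at 122 (size 2, align 2) → ends 124
tail pad 4 to reach multiple of 8
total 128 bytes, alignment 8
120 − 128 = -8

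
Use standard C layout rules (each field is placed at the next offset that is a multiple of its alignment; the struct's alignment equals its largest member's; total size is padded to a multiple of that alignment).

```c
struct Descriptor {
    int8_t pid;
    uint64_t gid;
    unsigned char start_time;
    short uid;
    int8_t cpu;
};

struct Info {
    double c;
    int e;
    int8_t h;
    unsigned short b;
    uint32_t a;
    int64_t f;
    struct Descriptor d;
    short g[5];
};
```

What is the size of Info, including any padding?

Descriptor: pid at 0 (size 1, align 1) → ends 1; pad 7 to align 8 for gid; gid at 8 (size 8, align 8) → ends 16; start_time at 16 (size 1, align 1) → ends 17; pad 1 to align 2 for uid; uid at 18 (size 2, align 2) → ends 20; cpu at 20 (size 1, align 1) → ends 21; tail pad 3 to reach multiple of 8; total 24 bytes, alignment 8
c at 0 (size 8, align 8) → ends 8
e at 8 (size 4, align 4) → ends 12
h at 12 (size 1, align 1) → ends 13
pad 1 to align 2 for b
b at 14 (size 2, align 2) → ends 16
a at 16 (size 4, align 4) → ends 20
pad 4 to align 8 for f
f at 24 (size 8, align 8) → ends 32
d at 32 (size 24, align 8) → ends 56
g at 56 (size 10, align 2) → ends 66
tail pad 6 to reach multiple of 8
total 72 bytes, alignment 8

72 bytes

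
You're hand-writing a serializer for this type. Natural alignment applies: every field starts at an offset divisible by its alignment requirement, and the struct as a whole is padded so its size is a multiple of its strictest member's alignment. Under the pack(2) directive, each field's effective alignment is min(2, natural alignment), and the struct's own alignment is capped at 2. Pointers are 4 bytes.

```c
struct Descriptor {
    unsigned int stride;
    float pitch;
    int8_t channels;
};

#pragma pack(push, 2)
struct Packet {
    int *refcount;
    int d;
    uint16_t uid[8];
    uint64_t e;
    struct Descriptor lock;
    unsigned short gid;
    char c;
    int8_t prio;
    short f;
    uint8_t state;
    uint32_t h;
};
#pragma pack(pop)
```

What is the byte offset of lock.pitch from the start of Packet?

Descriptor: @0: stride [4B, align 4] → 4; @4: pitch [4B, align 4] → 8; @8: channels [1B, align 1] → 9; +3 tail pad (align 4); size 12, align 4
@0: refcount [4B, align 2] → 4
@4: d [4B, align 2] → 8
@8: uid [16B, align 2] → 24
@24: e [8B, align 2] → 32
@32: lock [12B, align 2] → 44
within Descriptor: pitch at 4
32 + 4 = 36

36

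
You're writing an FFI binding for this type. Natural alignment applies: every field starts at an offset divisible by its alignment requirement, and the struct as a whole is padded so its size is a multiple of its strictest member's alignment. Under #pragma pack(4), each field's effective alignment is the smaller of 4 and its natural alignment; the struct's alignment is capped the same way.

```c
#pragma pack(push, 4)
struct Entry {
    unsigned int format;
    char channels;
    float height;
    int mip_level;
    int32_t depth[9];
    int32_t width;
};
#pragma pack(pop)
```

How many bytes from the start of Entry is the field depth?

0..4  format  (4B, 4-aligned)
4..5  channels  (1B, 1-aligned)
5..8  -- padding (3B)
8..12  height  (4B, 4-aligned)
12..16  mip_level  (4B, 4-aligned)
16..52  depth  (36B, 4-aligned)

16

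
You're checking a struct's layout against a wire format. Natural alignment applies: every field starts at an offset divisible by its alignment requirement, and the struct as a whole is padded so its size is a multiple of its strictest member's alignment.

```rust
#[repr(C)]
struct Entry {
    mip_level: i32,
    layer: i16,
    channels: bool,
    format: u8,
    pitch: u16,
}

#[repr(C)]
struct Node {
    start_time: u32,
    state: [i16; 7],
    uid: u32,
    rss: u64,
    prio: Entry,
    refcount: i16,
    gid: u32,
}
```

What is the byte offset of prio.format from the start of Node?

Entry: mip_level at 0 (size 4, align 4) → ends 4; layer at 4 (size 2, align 2) → ends 6; channels at 6 (size 1, align 1) → ends 7; format at 7 (size 1, align 1) → ends 8; pitch at 8 (size 2, align 2) → ends 10; tail pad 2 to reach multiple of 4; total 12 bytes, alignment 4
start_time at 0 (size 4, align 4) → ends 4
state at 4 (size 14, align 2) → ends 18
pad 2 to align 4 for uid
uid at 20 (size 4, align 4) → ends 24
rss at 24 (size 8, align 8) → ends 32
prio at 32 (size 12, align 4) → ends 44
within Entry: format at 7
32 + 7 = 39

39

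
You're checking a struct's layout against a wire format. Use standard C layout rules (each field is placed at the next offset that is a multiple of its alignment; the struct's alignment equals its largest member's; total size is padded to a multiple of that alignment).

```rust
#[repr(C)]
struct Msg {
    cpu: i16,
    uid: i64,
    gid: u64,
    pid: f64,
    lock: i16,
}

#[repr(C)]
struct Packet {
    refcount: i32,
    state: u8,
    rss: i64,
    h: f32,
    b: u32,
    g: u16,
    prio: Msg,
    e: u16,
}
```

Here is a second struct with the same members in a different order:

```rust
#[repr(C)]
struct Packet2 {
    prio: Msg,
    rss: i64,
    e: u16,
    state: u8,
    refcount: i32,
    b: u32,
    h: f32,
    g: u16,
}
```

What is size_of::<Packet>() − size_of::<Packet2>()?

Msg: 0..2  cpu  (2B, 2-aligned); 2..8  -- padding (6B); 8..16  uid  (8B, 8-aligned); 16..24  gid  (8B, 8-aligned); 24..32  pid  (8B, 8-aligned); 32..34  lock  (2B, 2-aligned); 34..40  -- tail padding (6B); sizeof = 40, alignof = 8
0..4  refcount  (4B, 4-aligned)
4..5  state  (1B, 1-aligned)
5..8  -- padding (3B)
8..16  rss  (8B, 8-aligned)
16..20  h  (4B, 4-aligned)
20..24  b  (4B, 4-aligned)
24..26  g  (2B, 2-aligned)
26..32  -- padding (6B)
32..72  prio  (40B, 8-aligned)
72..74  e  (2B, 2-aligned)
74..80  -- tail padding (6B)
sizeof = 80, alignof = 8
— Packet2 —
0..40  prio  (40B, 8-aligned)
40..48  rss  (8B, 8-aligned)
48..50  e  (2B, 2-aligned)
50..51  state  (1B, 1-aligned)
51..52  -- padding (1B)
52..56  refcount  (4B, 4-aligned)
56..60  b  (4B, 4-aligned)
60..64  h  (4B, 4-aligned)
64..66  g  (2B, 2-aligned)
66..72  -- tail padding (6B)
sizeof = 72, alignof = 8
80 − 72 = 8

8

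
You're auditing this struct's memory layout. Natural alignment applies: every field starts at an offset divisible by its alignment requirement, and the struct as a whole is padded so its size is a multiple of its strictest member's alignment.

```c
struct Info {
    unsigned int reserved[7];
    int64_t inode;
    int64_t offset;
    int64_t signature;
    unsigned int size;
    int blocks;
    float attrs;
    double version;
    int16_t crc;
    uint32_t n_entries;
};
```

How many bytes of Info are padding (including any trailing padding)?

0..28  reserved  (28B, 4-aligned)
28..32  -- padding (4B)
32..40  inode  (8B, 8-aligned)
40..48  offset  (8B, 8-aligned)
48..56  signature  (8B, 8-aligned)
56..60  size  (4B, 4-aligned)
60..64  blocks  (4B, 4-aligned)
64..68  attrs  (4B, 4-aligned)
68..72  -- padding (4B)
72..80  version  (8B, 8-aligned)
80..82  crc  (2B, 2-aligned)
82..84  -- padding (2B)
84..88  n_entries  (4B, 4-aligned)
sizeof = 88, alignof = 8
data bytes 78, size 88 → padding 10

10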